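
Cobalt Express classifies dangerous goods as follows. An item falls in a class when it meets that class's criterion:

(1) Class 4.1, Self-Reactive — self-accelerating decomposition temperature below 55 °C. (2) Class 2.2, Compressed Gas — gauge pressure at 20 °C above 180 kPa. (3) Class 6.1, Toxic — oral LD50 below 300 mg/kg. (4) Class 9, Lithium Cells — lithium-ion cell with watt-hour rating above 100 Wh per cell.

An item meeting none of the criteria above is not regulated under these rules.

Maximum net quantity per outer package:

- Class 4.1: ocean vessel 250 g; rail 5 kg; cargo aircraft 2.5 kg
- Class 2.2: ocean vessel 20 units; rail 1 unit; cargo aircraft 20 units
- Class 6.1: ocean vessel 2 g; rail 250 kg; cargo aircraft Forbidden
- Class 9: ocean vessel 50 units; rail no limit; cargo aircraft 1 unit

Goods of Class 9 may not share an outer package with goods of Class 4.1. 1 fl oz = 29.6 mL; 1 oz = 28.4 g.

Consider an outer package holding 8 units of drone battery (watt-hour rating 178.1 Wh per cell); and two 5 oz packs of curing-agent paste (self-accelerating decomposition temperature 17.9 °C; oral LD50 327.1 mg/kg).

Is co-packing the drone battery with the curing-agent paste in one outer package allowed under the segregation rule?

No

Watt-hour rating 178.1 Wh per cell meets the Class 9 criterion (Lithium Cells), so the drone battery is Class 9.
With self-accelerating decomposition temperature 17.9 °C (< 55 °C), the curing-agent paste falls in Class 4.1.
Class 9 and Class 4.1 may not share an outer package.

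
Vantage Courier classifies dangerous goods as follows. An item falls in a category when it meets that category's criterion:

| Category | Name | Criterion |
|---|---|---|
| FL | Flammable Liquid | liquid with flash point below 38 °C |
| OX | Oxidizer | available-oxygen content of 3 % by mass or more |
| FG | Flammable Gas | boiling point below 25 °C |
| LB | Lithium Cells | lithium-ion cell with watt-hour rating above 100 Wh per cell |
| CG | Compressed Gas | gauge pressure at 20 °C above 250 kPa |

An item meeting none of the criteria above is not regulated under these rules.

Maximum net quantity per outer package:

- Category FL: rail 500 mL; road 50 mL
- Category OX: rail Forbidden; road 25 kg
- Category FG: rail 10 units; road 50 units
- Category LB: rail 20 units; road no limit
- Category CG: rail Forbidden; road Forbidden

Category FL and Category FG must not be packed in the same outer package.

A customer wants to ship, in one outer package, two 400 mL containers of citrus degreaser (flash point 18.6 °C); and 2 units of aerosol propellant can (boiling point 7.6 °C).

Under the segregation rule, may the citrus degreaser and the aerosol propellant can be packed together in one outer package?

With flash point 18.6 °C (< 38 °C), the citrus degreaser falls in Category FL.
With boiling point 7.6 °C (< 25 °C), the aerosol propellant can falls in Category FG.
Category FL and Category FG may not share an outer package.

No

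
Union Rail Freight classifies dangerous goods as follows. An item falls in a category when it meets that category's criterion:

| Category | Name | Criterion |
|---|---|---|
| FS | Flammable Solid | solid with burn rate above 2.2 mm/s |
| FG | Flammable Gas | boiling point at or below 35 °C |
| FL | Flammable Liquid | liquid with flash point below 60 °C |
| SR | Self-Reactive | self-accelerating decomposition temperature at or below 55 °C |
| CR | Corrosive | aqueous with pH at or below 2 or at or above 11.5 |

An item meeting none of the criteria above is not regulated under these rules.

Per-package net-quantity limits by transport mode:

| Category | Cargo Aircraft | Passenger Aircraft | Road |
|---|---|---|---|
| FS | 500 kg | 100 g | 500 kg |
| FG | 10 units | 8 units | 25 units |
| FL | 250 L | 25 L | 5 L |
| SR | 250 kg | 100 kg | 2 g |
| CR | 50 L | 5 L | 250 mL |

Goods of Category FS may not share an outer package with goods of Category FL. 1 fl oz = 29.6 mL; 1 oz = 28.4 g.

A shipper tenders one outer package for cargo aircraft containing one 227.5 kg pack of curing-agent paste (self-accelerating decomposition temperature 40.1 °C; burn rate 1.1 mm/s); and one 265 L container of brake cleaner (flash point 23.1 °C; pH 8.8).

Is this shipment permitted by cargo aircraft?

No

Curing-agent paste: self-accelerating decomposition temperature 40.1 °C ≤ 55 °C → Category SR (Self-Reactive).
The brake cleaner has flash point 23.1 °C, which is < 60 °C, so it is Category FL (Flammable Liquid).
Category SR quantity: 227.5 kg.
227.5 kg is within the cargo aircraft limit of 250 kg for Category SR.
Category FL quantity: 265 L.
That exceeds the Category FL cargo aircraft limit of 250 L.
The segregation rule (Category FS with Category FL) does not apply to Category SR with Category FL.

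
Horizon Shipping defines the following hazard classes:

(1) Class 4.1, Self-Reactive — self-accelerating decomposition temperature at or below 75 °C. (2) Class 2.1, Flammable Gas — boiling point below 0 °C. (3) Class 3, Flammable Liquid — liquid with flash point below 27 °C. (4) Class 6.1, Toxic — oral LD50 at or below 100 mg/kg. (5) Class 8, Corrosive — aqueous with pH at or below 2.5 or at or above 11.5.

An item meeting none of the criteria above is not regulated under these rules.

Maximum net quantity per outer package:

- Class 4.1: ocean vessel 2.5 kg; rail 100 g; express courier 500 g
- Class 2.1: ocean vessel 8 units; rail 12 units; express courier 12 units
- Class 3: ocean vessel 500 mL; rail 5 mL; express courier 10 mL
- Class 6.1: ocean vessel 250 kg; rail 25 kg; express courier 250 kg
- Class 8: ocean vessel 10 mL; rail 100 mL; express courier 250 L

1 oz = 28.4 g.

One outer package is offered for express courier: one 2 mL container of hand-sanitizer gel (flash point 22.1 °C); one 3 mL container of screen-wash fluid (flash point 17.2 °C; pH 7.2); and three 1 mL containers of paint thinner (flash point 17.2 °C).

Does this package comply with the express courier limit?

With flash point 22.1 °C (< 27 °C), the hand-sanitizer gel falls in Class 3.
Flash point 17.2 °C meets the Class 3 criterion (Flammable Liquid), so the screen-wash fluid is Class 3.
The paint thinner has flash point 17.2 °C, which is < 27 °C, so it is Class 3 (Flammable Liquid).
Total Class 3: 2 mL + 3 mL + (three 1 mL containers = 3 mL) = 8 mL.
8 mL is within the express courier limit of 10 mL for Class 3.

Yes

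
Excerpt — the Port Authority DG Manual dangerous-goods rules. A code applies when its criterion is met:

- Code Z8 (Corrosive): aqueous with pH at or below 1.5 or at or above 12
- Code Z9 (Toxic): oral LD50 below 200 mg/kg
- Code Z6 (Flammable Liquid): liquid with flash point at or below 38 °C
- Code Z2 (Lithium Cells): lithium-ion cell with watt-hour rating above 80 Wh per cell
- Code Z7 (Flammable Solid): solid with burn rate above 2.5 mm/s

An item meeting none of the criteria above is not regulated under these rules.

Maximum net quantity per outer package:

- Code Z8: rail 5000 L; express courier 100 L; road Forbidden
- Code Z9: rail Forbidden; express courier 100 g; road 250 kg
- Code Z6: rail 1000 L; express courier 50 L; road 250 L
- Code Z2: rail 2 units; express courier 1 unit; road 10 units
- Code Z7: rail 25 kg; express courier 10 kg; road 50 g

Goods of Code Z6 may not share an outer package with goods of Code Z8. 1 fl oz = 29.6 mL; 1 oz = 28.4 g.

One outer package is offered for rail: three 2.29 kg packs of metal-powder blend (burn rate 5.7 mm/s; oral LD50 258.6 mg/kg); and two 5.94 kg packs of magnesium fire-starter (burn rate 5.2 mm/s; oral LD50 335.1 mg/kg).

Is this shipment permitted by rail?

Yes

Burn rate 5.7 mm/s meets the Code Z7 criterion (Flammable Solid), so the metal-powder blend is Code Z7.
The magnesium fire-starter has burn rate 5.2 mm/s, which is > 2.5 mm/s, so it is Code Z7 (Flammable Solid).
Code Z7 net quantity: (three 2.29 kg packs = 6.87 kg) + (two 5.94 kg packs = 11.88 kg) = 18.75 kg.
That is within the Code Z7 rail limit of 25 kg.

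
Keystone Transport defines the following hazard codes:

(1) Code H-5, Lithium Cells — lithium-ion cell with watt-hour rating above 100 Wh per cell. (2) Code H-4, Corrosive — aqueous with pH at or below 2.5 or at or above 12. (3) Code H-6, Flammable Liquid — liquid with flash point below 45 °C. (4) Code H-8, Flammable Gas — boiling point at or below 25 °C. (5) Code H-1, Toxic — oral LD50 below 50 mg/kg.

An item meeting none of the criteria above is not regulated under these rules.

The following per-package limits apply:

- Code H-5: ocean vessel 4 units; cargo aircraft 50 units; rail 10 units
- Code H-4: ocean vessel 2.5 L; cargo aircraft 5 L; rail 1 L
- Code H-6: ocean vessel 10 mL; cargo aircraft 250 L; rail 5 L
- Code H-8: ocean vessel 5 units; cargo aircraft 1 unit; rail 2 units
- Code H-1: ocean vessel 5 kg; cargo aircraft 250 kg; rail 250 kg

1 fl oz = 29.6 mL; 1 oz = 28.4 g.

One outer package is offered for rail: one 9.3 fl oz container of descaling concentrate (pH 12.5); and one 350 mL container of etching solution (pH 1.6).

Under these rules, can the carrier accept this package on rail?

With pH 12.5 (≥ 12), the descaling concentrate falls in Code H-4.
pH 1.6 meets the Code H-4 criterion (Corrosive), so the etching solution is Code H-4.
Total Code H-4: (one 9.3 fl oz container = 275.28 mL) + 350 mL = 625.28 mL.
625.28 mL is within the rail limit of 1 L for Code H-4.

Yes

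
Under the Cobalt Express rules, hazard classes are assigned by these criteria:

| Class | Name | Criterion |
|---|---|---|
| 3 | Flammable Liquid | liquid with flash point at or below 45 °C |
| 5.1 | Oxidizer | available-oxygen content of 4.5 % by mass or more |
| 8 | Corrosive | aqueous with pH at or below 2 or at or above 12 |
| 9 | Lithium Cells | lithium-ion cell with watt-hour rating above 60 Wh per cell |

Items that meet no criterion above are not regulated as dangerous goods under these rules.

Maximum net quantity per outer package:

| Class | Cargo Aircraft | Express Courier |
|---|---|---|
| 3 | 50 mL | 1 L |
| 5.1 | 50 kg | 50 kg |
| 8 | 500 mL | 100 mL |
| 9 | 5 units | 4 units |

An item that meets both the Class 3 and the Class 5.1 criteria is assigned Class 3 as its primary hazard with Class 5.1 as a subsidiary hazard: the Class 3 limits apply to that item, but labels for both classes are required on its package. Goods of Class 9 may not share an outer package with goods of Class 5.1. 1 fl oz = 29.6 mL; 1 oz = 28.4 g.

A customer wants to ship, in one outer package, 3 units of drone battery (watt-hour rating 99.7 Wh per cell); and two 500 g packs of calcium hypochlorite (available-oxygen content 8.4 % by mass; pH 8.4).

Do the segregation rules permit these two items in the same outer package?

No

Watt-hour rating 99.7 Wh per cell meets the Class 9 criterion (Lithium Cells), so the drone battery is Class 9.
With available-oxygen content 8.4 % by mass (≥ 4.5 % by mass), the calcium hypochlorite falls in Class 5.1.
Class 9 and Class 5.1 may not share an outer package.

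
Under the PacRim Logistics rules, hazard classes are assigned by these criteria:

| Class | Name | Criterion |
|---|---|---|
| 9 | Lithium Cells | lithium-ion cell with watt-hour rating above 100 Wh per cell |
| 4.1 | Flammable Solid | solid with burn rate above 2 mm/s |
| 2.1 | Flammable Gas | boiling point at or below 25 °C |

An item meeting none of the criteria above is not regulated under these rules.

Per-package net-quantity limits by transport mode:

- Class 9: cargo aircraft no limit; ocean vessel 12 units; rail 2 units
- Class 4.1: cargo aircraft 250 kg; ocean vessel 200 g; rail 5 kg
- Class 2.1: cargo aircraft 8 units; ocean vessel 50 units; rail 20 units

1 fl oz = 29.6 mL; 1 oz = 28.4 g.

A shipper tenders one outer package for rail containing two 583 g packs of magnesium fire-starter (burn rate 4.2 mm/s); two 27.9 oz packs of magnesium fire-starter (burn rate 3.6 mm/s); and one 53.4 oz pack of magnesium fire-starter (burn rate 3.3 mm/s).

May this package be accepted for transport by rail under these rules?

Burn rate 4.2 mm/s meets the Class 4.1 criterion (Flammable Solid), so the magnesium fire-starter is Class 4.1.
The magnesium fire-starter has burn rate 3.6 mm/s, which is > 2 mm/s, so it is Class 4.1 (Flammable Solid).
Magnesium fire-starter: burn rate 3.3 mm/s > 2 mm/s → Class 4.1 (Flammable Solid).
Total Class 4.1: (two 583 g packs = 1.166 kg) + (two 27.9 oz packs = 1584.72 g) + (one 53.4 oz pack = 1516.56 g) = 4267.28 g.
That is within the Class 4.1 rail limit of 5 kg.

Yes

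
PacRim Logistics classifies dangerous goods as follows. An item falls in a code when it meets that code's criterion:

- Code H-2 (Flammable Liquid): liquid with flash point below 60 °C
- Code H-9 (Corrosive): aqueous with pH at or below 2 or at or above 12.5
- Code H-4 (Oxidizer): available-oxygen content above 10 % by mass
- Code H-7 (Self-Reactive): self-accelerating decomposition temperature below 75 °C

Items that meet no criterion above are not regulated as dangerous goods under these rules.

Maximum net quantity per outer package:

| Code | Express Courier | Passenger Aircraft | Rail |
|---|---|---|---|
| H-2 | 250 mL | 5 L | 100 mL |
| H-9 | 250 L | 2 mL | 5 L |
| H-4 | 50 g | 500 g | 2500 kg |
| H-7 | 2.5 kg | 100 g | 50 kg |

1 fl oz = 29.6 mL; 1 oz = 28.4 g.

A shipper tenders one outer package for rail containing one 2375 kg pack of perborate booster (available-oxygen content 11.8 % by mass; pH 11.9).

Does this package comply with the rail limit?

Perborate booster: available-oxygen content 11.8 % by mass > 10 % by mass → Code H-4 (Oxidizer).
Code H-4 quantity: 2375 kg.
That is within the Code H-4 rail limit of 2500 kg.

Yes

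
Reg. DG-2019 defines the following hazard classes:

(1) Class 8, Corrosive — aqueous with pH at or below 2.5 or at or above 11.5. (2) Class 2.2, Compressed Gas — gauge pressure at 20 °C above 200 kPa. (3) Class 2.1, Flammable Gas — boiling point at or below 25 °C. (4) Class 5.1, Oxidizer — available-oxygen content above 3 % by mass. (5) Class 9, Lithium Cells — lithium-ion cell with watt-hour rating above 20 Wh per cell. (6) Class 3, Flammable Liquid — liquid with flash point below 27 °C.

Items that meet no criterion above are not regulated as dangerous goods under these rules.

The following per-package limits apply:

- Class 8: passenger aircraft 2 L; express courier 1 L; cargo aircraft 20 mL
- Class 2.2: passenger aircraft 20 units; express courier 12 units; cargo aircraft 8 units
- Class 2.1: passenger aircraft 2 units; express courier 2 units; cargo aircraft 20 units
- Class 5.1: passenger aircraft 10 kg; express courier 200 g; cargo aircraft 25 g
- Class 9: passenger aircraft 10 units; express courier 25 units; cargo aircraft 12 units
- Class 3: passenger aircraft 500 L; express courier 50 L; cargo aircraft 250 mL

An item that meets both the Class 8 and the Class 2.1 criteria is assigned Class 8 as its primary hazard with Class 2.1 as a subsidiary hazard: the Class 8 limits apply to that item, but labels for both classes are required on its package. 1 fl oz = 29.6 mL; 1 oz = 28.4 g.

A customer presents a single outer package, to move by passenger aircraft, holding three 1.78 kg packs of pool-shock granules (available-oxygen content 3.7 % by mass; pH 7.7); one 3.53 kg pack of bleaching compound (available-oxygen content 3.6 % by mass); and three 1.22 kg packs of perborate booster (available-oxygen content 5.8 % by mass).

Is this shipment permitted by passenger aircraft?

The pool-shock granules have available-oxygen content 3.7 % by mass, which is > 3 % by mass, so they are Class 5.1 (Oxidizer).
The bleaching compound has available-oxygen content 3.6 % by mass, which is > 3 % by mass, so it is Class 5.1 (Oxidizer).
Available-oxygen content 5.8 % by mass meets the Class 5.1 criterion (Oxidizer), so the perborate booster is Class 5.1.
Total Class 5.1: (three 1.78 kg packs = 5.34 kg) + 3.53 kg + (three 1.22 kg packs = 3.66 kg) = 12.53 kg.
12.53 kg > 10 kg (passenger aircraft limit, Class 5.1) — over the limit.

No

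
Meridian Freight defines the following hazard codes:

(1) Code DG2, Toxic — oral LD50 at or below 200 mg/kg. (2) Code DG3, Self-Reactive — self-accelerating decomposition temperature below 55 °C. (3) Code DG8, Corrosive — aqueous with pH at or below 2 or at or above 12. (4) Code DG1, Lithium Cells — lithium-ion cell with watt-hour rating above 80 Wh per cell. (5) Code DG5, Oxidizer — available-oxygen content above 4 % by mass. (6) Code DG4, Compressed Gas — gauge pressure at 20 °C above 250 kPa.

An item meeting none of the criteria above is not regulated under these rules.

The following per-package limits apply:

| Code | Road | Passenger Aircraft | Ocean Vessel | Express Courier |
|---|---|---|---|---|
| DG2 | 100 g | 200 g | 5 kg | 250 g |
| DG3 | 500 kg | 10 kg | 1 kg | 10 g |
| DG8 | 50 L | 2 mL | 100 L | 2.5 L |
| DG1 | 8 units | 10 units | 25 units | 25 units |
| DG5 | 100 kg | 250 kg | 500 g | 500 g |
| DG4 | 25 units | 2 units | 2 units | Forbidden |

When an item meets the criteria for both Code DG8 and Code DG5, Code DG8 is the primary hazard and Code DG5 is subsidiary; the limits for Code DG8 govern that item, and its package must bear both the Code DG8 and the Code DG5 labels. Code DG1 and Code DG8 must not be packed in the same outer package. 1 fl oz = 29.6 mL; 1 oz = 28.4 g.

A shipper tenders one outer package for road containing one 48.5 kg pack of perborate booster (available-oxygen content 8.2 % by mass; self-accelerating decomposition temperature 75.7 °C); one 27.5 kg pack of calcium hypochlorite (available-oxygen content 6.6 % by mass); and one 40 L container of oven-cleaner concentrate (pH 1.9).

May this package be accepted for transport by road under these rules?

Yes

Perborate booster: available-oxygen content 8.2 % by mass > 4 % by mass → Code DG5 (Oxidizer).
Calcium hypochlorite: available-oxygen content 6.6 % by mass > 4 % by mass → Code DG5 (Oxidizer).
With pH 1.9 (≤ 2), the oven-cleaner concentrate falls in Code DG8.
Code DG5 net quantity: 48.5 kg + 27.5 kg = 76 kg.
That is within the Code DG5 road limit of 100 kg.
Code DG8 quantity: 40 L.
That is within the Code DG8 road limit of 50 L.
The segregation rule (Code DG1 with Code DG8) does not apply to Code DG5 with Code DG8.
Every hazard code is within its road limit and no segregation rule is violated.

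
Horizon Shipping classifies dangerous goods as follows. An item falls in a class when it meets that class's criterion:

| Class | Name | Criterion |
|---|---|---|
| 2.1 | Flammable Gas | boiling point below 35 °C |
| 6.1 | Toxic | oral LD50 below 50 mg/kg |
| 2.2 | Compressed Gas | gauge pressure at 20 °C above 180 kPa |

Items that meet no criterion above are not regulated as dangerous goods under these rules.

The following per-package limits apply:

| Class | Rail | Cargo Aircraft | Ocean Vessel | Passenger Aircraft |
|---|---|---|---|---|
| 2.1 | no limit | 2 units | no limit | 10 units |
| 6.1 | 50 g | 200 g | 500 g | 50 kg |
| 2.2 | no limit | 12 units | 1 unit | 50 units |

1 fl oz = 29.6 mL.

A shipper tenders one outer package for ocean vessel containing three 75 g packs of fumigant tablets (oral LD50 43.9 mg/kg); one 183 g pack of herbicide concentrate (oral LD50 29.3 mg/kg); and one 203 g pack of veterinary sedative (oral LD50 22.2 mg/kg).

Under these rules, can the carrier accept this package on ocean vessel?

No

Fumigant tablets: oral LD50 43.9 mg/kg < 50 mg/kg → Class 6.1 (Toxic).
The herbicide concentrate has oral LD50 29.3 mg/kg, which is < 50 mg/kg, so it is Class 6.1 (Toxic).
The veterinary sedative has oral LD50 22.2 mg/kg, which is < 50 mg/kg, so it is Class 6.1 (Toxic).
Total Class 6.1: (three 75 g packs = 225 g) + 183 g + 203 g = 611 g.
611 g > 500 g (ocean vessel limit, Class 6.1) — over the limit.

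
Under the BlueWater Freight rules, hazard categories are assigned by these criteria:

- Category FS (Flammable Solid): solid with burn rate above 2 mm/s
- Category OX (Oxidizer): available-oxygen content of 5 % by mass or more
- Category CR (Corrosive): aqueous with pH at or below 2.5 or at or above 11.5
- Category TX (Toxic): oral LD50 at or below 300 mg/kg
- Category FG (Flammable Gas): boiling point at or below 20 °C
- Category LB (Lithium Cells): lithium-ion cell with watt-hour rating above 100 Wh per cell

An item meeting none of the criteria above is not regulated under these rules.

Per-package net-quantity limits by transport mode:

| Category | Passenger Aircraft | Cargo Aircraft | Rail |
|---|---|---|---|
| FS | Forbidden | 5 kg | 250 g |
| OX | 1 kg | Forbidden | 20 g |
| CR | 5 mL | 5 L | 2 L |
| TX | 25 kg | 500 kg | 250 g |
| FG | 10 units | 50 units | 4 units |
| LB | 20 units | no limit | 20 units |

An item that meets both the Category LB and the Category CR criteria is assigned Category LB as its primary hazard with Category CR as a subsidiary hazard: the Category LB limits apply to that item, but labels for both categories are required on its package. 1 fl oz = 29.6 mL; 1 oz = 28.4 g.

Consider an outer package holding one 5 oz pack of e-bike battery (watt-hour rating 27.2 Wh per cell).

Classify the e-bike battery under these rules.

watt-hour rating 27.2 Wh per cell is not above 100 Wh per cell, so Category LB does not apply.
No criterion is met, so the item is not regulated.

Not regulated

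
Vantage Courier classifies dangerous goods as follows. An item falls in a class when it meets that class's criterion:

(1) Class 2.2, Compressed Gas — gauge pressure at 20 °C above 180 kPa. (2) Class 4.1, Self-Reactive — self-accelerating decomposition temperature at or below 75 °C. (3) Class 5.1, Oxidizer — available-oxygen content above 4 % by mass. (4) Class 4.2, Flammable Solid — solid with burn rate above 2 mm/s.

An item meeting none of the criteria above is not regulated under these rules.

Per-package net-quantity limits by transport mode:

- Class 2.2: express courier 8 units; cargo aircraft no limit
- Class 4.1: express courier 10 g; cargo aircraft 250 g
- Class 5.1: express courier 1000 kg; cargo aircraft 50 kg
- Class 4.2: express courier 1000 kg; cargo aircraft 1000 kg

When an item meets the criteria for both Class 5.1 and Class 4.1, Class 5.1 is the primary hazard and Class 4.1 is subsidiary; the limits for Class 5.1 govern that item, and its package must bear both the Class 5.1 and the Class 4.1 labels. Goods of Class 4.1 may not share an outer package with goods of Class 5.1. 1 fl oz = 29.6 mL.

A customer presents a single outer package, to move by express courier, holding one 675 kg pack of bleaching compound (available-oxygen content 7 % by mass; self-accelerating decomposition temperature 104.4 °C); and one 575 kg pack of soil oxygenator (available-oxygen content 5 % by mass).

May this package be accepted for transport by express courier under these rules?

No

The bleaching compound has available-oxygen content 7 % by mass, which is > 4 % by mass, so it is Class 5.1 (Oxidizer).
Soil oxygenator: available-oxygen content 5 % by mass > 4 % by mass → Class 5.1 (Oxidizer).
Total Class 5.1: 675 kg + 575 kg = 1250 kg.
That exceeds the Class 5.1 express courier limit of 1000 kg.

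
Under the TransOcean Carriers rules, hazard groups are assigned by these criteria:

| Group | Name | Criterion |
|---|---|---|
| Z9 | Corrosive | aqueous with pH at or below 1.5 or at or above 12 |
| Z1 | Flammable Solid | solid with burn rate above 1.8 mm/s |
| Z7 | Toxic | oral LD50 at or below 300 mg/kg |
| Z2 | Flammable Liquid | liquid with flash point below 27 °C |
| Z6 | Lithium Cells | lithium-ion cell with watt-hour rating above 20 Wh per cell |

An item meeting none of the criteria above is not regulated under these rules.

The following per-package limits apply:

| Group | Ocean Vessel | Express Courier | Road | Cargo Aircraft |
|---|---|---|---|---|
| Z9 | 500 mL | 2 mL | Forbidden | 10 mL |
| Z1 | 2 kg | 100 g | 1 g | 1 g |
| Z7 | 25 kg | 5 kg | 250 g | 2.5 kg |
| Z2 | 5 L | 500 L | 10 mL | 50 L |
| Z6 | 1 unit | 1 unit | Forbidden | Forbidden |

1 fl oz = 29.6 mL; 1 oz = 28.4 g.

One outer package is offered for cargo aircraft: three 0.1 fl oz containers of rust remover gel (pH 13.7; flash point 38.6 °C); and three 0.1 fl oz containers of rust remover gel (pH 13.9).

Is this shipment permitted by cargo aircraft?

Rust remover gel: pH 13.7 ≥ 12 → Group Z9 (Corrosive).
Rust remover gel: pH 13.9 ≥ 12 → Group Z9 (Corrosive).
Total Group Z9: (three 0.1 fl oz containers = 8.88 mL) + (three 0.1 fl oz containers = 8.88 mL) = 17.76 mL.
17.76 mL exceeds the cargo aircraft limit of 10 mL for Group Z9.

No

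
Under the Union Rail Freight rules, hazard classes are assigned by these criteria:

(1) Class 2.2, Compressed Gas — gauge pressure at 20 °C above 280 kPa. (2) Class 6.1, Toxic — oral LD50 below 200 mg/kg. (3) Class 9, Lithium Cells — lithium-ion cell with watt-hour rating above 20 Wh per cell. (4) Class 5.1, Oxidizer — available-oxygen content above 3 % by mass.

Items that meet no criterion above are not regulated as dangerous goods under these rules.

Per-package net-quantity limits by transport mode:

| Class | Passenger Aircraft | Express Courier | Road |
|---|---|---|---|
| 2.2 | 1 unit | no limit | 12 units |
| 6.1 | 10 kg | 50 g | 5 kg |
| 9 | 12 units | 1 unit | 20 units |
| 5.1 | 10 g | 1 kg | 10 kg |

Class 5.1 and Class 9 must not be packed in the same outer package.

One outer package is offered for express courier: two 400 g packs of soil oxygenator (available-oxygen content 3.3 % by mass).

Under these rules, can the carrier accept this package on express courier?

With available-oxygen content 3.3 % by mass (> 3 % by mass), the soil oxygenator falls in Class 5.1.
Class 5.1 quantity: two 400 g packs = 800 g.
800 g ≤ 1 kg (express courier limit, Class 5.1) — within limit.

Yes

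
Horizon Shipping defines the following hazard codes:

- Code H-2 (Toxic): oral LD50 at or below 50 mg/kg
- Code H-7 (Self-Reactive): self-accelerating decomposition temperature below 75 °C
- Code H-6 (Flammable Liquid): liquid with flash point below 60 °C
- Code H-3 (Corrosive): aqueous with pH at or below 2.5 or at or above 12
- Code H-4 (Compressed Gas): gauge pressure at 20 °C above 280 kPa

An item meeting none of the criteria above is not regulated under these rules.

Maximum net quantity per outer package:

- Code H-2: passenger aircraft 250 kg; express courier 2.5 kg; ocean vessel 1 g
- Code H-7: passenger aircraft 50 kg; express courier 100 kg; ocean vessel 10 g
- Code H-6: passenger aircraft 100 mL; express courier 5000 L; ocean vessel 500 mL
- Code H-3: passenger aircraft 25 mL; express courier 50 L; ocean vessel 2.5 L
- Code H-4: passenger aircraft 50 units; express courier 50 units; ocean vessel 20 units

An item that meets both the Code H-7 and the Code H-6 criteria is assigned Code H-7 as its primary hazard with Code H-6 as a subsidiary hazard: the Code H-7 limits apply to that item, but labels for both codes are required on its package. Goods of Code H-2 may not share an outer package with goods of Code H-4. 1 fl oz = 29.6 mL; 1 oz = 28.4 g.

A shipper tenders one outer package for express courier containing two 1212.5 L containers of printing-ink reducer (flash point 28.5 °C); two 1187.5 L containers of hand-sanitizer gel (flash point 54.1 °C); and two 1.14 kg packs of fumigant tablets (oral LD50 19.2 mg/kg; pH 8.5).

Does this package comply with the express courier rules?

Yes

The printing-ink reducer has flash point 28.5 °C, which is < 60 °C, so it is Code H-6 (Flammable Liquid).
Flash point 54.1 °C meets the Code H-6 criterion (Flammable Liquid), so the hand-sanitizer gel is Code H-6.
The fumigant tablets have oral LD50 19.2 mg/kg, which is ≤ 50 mg/kg, so they are Code H-2 (Toxic).
Total Code H-6: (two 1212.5 L containers = 2425 L) + (two 1187.5 L containers = 2375 L) = 4800 L.
That is within the Code H-6 express courier limit of 5000 L.
Code H-2 quantity: two 1.14 kg packs = 2.28 kg.
That is within the Code H-2 express courier limit of 2.5 kg.
The segregation rule (Code H-2 with Code H-4) does not apply to Code H-6 with Code H-2.
Every hazard code is within its express courier limit and no segregation rule is violated.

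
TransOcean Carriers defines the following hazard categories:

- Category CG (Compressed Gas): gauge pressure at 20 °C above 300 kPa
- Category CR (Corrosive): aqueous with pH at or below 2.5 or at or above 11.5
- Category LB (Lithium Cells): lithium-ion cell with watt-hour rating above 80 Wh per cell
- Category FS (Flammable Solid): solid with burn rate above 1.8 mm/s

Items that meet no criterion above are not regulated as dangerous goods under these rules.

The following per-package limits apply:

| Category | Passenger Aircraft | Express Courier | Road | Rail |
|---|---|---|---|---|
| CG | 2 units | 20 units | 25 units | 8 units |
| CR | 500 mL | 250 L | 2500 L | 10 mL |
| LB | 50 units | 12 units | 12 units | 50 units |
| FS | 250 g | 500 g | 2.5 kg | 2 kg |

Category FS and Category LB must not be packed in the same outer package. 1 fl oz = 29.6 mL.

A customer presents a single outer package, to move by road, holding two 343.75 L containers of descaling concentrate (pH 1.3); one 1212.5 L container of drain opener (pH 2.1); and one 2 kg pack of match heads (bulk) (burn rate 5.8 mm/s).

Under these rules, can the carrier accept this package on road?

Yes

pH 1.3 meets the Category CR criterion (Corrosive), so the descaling concentrate is Category CR.
Drain opener: pH 2.1 ≤ 2.5 → Category CR (Corrosive).
With burn rate 5.8 mm/s (> 1.8 mm/s), the match heads (bulk) fall in Category FS.
Category FS quantity: 2 kg.
That is within the Category FS road limit of 2.5 kg.
Category CR net quantity: (two 343.75 L containers = 687.5 L) + 1212.5 L = 1900 L.
That is within the Category CR road limit of 2500 L.
The segregation rule (Category FS with Category LB) does not apply to Category FS with Category CR.
Every hazard category is within its road limit and no segregation rule is violated.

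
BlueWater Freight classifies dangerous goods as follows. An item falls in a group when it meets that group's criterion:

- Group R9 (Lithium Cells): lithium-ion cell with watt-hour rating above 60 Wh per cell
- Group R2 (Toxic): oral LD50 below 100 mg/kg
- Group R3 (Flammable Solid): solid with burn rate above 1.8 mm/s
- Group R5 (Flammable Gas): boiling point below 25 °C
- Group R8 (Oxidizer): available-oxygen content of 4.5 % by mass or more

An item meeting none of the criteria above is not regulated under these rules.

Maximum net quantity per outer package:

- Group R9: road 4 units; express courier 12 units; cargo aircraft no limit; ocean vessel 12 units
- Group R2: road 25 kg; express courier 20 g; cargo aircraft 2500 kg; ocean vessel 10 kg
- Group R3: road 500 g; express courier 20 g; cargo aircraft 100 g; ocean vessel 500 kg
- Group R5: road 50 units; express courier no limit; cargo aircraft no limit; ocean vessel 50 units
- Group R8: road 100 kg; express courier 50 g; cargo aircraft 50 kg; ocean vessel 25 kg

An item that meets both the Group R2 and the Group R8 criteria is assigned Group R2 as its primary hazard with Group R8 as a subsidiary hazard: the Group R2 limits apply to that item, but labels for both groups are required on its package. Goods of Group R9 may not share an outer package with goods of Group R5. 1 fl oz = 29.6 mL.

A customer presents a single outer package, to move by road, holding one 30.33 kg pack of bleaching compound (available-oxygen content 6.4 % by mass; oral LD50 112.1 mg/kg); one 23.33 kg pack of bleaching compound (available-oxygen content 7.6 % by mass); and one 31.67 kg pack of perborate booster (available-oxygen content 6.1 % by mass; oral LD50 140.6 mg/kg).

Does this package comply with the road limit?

Bleaching compound: available-oxygen content 6.4 % by mass ≥ 4.5 % by mass → Group R8 (Oxidizer).
The bleaching compound has available-oxygen content 7.6 % by mass, which is ≥ 4.5 % by mass, so it is Group R8 (Oxidizer).
Perborate booster: available-oxygen content 6.1 % by mass ≥ 4.5 % by mass → Group R8 (Oxidizer).
Total Group R8: 30.33 kg + 23.33 kg + 31.67 kg = 85.33 kg.
That is within the Group R8 road limit of 100 kg.

Yes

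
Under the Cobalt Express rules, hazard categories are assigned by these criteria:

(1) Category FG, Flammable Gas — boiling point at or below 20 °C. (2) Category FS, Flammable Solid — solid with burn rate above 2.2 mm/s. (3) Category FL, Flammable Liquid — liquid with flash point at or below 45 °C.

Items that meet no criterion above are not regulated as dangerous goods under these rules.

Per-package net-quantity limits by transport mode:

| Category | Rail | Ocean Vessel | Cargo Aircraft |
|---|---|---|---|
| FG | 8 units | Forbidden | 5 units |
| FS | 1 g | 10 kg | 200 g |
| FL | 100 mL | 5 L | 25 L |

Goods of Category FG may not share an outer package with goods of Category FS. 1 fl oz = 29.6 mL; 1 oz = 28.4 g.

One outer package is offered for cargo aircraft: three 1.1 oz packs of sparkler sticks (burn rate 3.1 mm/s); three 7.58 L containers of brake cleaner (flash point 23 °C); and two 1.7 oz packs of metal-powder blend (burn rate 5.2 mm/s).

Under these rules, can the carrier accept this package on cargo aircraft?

The sparkler sticks have burn rate 3.1 mm/s, which is > 2.2 mm/s, so they are Category FS (Flammable Solid).
The brake cleaner has flash point 23 °C, which is ≤ 45 °C, so it is Category FL (Flammable Liquid).
With burn rate 5.2 mm/s (> 2.2 mm/s), the metal-powder blend falls in Category FS.
Category FS net quantity: (three 1.1 oz packs = 93.72 g) + (two 1.7 oz packs = 96.56 g) = 190.28 g.
190.28 g is within the cargo aircraft limit of 200 g for Category FS.
Category FL quantity: three 7.58 L containers = 22.74 L.
That is within the Category FL cargo aircraft limit of 25 L.
The segregation rule (Category FG with Category FS) does not apply to Category FS with Category FL.
Every hazard category is within its cargo aircraft limit and no segregation rule is violated.

Yes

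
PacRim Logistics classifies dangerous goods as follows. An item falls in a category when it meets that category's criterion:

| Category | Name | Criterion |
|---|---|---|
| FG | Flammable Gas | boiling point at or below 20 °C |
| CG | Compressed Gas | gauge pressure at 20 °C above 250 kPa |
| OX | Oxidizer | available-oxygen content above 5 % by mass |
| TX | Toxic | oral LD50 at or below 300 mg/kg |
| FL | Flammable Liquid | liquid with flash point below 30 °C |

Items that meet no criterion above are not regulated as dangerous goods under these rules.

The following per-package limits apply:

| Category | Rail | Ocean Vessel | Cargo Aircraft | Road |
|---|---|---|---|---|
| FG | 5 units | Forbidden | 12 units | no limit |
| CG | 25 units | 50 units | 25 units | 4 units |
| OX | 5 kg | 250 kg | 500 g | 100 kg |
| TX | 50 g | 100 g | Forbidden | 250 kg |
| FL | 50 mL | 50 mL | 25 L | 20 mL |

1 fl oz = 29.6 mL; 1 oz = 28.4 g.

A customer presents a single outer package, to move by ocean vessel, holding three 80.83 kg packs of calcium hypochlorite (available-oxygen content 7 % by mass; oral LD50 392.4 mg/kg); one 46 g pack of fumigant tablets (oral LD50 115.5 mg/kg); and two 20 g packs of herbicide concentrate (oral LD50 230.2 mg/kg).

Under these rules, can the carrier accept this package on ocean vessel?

Yes

The calcium hypochlorite has available-oxygen content 7 % by mass, which is > 5 % by mass, so it is Category OX (Oxidizer).
The fumigant tablets have oral LD50 115.5 mg/kg, which is ≤ 300 mg/kg, so they are Category TX (Toxic).
Herbicide concentrate: oral LD50 230.2 mg/kg ≤ 300 mg/kg → Category TX (Toxic).
Category OX quantity: three 80.83 kg packs = 242.49 kg.
That is within the Category OX ocean vessel limit of 250 kg.
Category TX net quantity: 46 g + (two 20 g packs = 40 g) = 86 g.
That is within the Category TX ocean vessel limit of 100 g.
Every hazard category is within its ocean vessel limit and no segregation rule is violated.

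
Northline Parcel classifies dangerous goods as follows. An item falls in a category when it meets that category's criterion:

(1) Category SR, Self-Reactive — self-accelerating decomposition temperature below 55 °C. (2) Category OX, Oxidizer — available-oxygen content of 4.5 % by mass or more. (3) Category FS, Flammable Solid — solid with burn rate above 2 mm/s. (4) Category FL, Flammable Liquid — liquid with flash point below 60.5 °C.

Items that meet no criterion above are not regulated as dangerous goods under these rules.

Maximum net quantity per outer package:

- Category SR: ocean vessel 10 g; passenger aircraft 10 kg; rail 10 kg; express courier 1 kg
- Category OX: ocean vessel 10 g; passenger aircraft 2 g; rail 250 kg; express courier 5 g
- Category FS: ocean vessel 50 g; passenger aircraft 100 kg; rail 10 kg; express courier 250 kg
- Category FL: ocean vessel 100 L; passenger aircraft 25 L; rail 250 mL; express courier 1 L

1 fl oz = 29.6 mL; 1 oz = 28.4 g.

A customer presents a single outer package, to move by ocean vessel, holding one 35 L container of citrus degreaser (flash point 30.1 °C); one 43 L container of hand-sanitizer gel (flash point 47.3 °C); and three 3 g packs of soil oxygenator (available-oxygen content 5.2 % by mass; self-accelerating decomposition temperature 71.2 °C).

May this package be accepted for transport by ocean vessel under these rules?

With flash point 30.1 °C (< 60.5 °C), the citrus degreaser falls in Category FL.
With flash point 47.3 °C (< 60.5 °C), the hand-sanitizer gel falls in Category FL.
Available-oxygen content 5.2 % by mass meets the Category OX criterion (Oxidizer), so the soil oxygenator is Category OX.
Category OX quantity: three 3 g packs = 9 g.
That is within the Category OX ocean vessel limit of 10 g.
Category FL net quantity: 35 L + 43 L = 78 L.
That is within the Category FL ocean vessel limit of 100 L.
Every hazard category is within its ocean vessel limit and no segregation rule is violated.

Yes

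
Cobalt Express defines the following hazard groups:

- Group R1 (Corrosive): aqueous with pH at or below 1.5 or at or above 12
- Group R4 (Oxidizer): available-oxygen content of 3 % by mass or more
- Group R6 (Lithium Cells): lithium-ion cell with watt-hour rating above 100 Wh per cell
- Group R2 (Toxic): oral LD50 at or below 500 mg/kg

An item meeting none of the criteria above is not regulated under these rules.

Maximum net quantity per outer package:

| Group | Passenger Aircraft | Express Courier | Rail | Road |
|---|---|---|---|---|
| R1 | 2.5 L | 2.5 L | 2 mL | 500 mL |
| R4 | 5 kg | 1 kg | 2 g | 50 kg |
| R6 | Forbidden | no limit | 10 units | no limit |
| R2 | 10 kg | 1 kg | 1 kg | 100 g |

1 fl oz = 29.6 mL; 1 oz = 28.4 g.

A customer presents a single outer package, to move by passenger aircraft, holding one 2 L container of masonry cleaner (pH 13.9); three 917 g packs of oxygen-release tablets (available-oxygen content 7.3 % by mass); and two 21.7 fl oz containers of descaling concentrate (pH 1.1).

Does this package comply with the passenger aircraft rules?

No

pH 13.9 meets the Group R1 criterion (Corrosive), so the masonry cleaner is Group R1.
Available-oxygen content 7.3 % by mass meets the Group R4 criterion (Oxidizer), so the oxygen-release tablets are Group R4.
Descaling concentrate: pH 1.1 ≤ 1.5 → Group R1 (Corrosive).
Total Group R1: 2 L + (two 21.7 fl oz containers = 1284.64 mL) = 3284.64 mL.
3284.64 mL exceeds the passenger aircraft limit of 2.5 L for Group R1.
Group R4 quantity: three 917 g packs = 2.751 kg.
2.751 kg is within the passenger aircraft limit of 5 kg for Group R4.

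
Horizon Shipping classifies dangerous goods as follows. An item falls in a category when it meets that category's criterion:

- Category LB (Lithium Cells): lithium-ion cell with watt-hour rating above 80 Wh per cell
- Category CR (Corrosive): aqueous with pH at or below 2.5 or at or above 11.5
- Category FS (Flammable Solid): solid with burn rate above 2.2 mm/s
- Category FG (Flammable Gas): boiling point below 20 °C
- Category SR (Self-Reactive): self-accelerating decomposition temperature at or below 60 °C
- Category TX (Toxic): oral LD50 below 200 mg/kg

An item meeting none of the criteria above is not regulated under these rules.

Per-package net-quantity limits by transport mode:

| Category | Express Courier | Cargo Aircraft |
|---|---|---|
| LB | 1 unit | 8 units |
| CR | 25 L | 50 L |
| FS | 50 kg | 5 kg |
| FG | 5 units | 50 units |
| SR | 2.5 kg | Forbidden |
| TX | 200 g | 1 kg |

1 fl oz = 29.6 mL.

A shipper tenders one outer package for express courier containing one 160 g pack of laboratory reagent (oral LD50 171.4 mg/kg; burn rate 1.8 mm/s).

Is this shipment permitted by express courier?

The laboratory reagent has oral LD50 171.4 mg/kg, which is < 200 mg/kg, so it is Category TX (Toxic).
Category TX quantity: 160 g.
160 g is within the express courier limit of 200 g for Category TX.

Yes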